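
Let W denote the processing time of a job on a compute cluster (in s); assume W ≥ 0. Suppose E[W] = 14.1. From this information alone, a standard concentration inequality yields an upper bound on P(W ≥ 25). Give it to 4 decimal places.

0.5640

Only the mean of a non-negative variable is known, so Markov's inequality is the applicable tail bound.
Markov's inequality: for a non-negative random variable, P(W ≥ a) ≤ E[W]/a.
Here E[W] = 14.1 and a = 25, so the bound is 14.1/25 = 0.5640.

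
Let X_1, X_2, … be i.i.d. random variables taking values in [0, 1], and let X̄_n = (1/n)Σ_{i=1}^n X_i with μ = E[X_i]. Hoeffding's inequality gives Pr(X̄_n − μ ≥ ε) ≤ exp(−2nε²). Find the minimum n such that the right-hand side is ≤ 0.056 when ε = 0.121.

99

Require exp(−2nε²) ≤ 0.056, i.e. 2nε² ≥ ln(1/0.056) = 2.882404.
So n ≥ 2.882404 / (2·0.121²) = 98.436.
The smallest integer n is 99.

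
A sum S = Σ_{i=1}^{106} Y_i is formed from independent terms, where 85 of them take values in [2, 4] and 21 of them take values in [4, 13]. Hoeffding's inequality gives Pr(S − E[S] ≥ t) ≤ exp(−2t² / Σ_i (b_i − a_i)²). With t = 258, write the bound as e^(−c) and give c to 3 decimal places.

65.227

Σ(b_i − a_i)² = 85·2² + 21·9² = 2041.
c = 2t² / 2041 = 2·258² / 2041 = 65.2268.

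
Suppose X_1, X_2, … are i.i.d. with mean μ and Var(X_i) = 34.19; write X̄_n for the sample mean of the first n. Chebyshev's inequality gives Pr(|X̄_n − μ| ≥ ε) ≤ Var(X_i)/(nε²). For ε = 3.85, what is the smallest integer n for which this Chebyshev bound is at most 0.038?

61

Require 34.19/(n·3.85²) ≤ 0.038, i.e. n ≥ 34.19/(0.038·3.85²) = 60.701.
The smallest integer n is 61.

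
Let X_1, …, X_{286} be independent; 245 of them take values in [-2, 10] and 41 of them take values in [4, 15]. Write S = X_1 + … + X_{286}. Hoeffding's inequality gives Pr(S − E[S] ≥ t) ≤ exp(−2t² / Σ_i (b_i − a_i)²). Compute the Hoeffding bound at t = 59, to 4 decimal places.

0.8411

Σ(b_i − a_i)² = 245·12² + 41·11² = 40241.
Exponent = 2·59² / 40241 = 0.17301.
Bound = exp(−0.17301) = 0.84113.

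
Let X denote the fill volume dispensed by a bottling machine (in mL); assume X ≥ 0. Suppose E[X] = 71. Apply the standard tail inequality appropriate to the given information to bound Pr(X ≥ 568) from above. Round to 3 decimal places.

0.125

Only the mean of a non-negative variable is known, so Markov's inequality is the applicable tail bound.
Markov's inequality: for a non-negative random variable, Pr(X ≥ a) ≤ E[X]/a.
Here E[X] = 71 and a = 568, so the bound is 71/568 = 0.1250.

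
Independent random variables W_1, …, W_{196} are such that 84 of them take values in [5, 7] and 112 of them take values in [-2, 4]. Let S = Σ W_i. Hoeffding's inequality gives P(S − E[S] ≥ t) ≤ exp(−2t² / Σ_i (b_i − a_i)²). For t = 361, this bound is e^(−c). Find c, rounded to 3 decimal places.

59.671

Σ(b_i − a_i)² = 84·2² + 112·6² = 4368.
c = 2t² / 4368 = 2·361² / 4368 = 59.6708.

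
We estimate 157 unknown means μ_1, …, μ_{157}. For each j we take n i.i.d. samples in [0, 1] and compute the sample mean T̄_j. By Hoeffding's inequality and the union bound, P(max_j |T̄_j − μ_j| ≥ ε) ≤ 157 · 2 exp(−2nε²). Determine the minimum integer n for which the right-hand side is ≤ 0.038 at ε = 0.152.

Need 2·157·exp(−2nε²) ≤ 0.038, i.e. exp(−2nε²) ≤ 0.038/314.
So 2nε² ≥ ln(314/0.038) = 9.019562.
Hence n ≥ 9.019562/(2·0.152²) = 195.195.
The smallest integer n is 196.

196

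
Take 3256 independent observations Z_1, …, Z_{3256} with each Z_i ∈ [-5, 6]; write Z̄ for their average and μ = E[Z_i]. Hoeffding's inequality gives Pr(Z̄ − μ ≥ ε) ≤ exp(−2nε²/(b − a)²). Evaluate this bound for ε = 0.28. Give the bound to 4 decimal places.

0.0147

Exponent: 2nε²/(b − a)² = 2·3256·0.28² / 11² = 4.21935.
Bound = exp(−4.21935) = 0.01471.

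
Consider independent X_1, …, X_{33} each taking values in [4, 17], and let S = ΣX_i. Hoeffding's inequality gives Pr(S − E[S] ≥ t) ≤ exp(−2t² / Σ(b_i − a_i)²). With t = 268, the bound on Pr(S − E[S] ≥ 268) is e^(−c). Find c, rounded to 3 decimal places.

25.757

Σ(b_i − a_i)² = 33·(13)² = 5577.
c = 2t²/5577 = 2·268²/5577 = 25.7572.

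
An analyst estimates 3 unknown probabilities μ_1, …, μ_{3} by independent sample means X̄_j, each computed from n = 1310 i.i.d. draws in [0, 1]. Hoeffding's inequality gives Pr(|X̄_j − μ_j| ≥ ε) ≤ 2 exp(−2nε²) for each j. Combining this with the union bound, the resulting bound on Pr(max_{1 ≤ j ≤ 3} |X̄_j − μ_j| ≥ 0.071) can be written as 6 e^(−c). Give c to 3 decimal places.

Union bound over the 3 events: Pr(max_{1 ≤ j ≤ 3} |X̄_j − μ_j| ≥ 0.071) ≤ 3·2·exp(−2nε²) = 6 exp(−2·1310·0.071²).
So c = 2·1310·0.071² = 13.2074.

13.207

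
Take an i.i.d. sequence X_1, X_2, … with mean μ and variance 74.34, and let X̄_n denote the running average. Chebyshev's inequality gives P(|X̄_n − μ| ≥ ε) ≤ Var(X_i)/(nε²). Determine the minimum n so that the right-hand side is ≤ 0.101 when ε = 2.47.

Require 74.34/(n·2.47²) ≤ 0.101, i.e. n ≥ 74.34/(0.101·2.47²) = 120.644.
The smallest integer n is 121.

121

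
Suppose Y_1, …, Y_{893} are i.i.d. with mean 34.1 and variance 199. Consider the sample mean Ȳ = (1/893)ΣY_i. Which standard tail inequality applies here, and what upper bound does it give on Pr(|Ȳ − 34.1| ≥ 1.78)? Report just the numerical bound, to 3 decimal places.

With mean and variance of each term known, Chebyshev's inequality bounds the deviation of the sum (or sample mean).
Var(Ȳ) = Var(Y_i)/n = 199/893 = 0.22284.
Chebyshev: Pr(|Ȳ − 34.1| ≥ 1.78) ≤ Var(Ȳ)/(1.78)² = 199/(893·1.78²) = 0.0703.

0.070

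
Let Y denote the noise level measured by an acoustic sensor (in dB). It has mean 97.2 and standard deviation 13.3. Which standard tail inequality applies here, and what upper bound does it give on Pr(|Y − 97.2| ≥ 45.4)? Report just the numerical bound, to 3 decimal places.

Mean and variance are known, so Chebyshev's inequality applies.
Chebyshev: Pr(|Y − μ| ≥ t) ≤ Var(Y)/t².
Var(Y) = σ² = 13.3² = 176.89.
Bound = 176.89 / 2061.16 = 0.0858.

0.086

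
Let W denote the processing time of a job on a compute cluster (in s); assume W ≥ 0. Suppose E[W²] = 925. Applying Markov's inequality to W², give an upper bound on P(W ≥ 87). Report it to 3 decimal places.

Since W ≥ 0, the event {W ≥ 87} is the same as {W² ≥ 7569}.
Markov's inequality applied to W² gives P(W² ≥ 7569) ≤ E[W²]/7569 = 925/7569 = 0.1222.

0.122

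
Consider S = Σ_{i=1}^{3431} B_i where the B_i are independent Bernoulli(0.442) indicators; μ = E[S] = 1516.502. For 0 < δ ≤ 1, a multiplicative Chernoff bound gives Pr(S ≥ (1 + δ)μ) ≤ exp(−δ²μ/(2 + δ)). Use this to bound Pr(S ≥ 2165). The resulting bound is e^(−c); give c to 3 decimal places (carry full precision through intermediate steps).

114.233

Write 2165 = (1 + δ)μ, so δ = 2165/1516.502 − 1 = 0.4276275…
Then the exponent is δ²μ/(2 + δ) = (2165 − μ)² / (μ·(2 + δ)) = 114.233173.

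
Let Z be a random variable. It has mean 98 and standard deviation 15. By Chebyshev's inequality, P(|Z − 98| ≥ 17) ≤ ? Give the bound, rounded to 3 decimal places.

0.779

Chebyshev: P(|Z − μ| ≥ t) ≤ Var(Z)/t².
Var(Z) = σ² = 15² = 225.
Bound = 225 / 289 = 0.7785.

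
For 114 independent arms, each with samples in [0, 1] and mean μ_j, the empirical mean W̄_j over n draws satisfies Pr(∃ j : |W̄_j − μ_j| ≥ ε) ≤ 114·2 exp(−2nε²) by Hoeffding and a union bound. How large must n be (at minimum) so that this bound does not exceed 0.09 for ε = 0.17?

136

Need 2·114·exp(−2nε²) ≤ 0.09, i.e. exp(−2nε²) ≤ 0.09/228.
So 2nε² ≥ ln(228/0.09) = 7.837291.
Hence n ≥ 7.837291/(2·0.17²) = 135.593.
The smallest integer n is 136.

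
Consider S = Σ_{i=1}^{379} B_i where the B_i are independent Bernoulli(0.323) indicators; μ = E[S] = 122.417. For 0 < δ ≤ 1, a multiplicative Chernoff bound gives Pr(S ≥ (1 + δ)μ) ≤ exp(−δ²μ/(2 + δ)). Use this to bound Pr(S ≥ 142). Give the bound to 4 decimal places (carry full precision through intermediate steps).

0.2345

Write 142 = (1 + δ)μ, so δ = 142/122.417 − 1 = 0.1599696…
Then the exponent is δ²μ/(2 + δ) = (142 − μ)² / (μ·(2 + δ)) = 1.450337.
Bound = exp(−1.450337) = 0.23449.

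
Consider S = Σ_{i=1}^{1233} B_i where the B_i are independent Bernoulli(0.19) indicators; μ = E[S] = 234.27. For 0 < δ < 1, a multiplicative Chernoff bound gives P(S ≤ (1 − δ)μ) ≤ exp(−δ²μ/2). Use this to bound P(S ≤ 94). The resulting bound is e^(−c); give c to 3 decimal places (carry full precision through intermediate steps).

Write 94 = (1 − δ)μ, so δ = 1 − 94/234.27 = 0.5987536…
Then the exponent is δ²μ/2 = (μ − 94)²/(2μ) = 41.993582.

41.994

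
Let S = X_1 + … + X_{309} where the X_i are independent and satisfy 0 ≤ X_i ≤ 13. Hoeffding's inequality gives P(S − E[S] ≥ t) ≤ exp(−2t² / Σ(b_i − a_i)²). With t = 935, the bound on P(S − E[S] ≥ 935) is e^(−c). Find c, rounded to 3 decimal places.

33.482

Σ(b_i − a_i)² = 309·(13)² = 52221.
c = 2t²/52221 = 2·935²/52221 = 33.4817.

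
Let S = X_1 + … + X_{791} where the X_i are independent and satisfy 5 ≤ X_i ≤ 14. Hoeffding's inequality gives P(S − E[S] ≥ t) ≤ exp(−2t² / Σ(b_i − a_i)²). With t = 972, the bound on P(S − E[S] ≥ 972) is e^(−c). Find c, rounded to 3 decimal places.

Σ(b_i − a_i)² = 791·(9)² = 64071.
c = 2t²/64071 = 2·972²/64071 = 29.4918.

29.492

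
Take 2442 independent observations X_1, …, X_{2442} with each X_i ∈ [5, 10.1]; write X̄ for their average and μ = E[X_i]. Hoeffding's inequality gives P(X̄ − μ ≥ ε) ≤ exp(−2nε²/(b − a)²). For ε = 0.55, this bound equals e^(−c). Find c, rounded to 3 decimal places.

56.802

c = 2nε²/(b − a)² = 2·2442·0.55² / 5.1² = 56.8016.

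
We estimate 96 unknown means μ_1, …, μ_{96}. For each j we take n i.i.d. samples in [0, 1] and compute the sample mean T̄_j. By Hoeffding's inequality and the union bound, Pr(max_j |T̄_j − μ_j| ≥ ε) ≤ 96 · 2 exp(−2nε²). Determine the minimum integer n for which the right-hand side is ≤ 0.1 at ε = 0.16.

148

Need 2·96·exp(−2nε²) ≤ 0.1, i.e. exp(−2nε²) ≤ 0.1/192.
So 2nε² ≥ ln(192/0.1) = 7.560080.
Hence n ≥ 7.560080/(2·0.16²) = 147.658.
The smallest integer n is 148.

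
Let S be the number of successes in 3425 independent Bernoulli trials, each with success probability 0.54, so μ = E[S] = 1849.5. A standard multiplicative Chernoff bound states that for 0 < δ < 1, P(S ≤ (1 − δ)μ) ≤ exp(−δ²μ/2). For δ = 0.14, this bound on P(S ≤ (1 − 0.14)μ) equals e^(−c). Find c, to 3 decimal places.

c = δ²μ/2 = 0.14²·1849.5/2 = 18.1251.

18.125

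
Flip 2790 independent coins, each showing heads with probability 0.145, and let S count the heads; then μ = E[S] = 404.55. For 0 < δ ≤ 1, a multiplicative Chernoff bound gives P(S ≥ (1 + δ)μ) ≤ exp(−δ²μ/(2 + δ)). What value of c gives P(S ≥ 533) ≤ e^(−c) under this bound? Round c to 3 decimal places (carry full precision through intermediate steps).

17.598

Write 533 = (1 + δ)μ, so δ = 533/404.55 − 1 = 0.3175133…
Then the exponent is δ²μ/(2 + δ) = (533 − μ)² / (μ·(2 + δ)) = 17.598424.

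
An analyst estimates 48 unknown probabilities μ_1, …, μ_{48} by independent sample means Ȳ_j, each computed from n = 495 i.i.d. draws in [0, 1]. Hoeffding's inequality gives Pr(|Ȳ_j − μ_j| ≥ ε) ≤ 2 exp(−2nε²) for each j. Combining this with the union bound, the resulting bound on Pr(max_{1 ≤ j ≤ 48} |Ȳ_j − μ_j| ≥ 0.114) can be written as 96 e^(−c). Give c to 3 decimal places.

12.866

Union bound over the 48 events: Pr(max_{1 ≤ j ≤ 48} |Ȳ_j − μ_j| ≥ 0.114) ≤ 48·2·exp(−2nε²) = 96 exp(−2·495·0.114²).
So c = 2·495·0.114² = 12.8660.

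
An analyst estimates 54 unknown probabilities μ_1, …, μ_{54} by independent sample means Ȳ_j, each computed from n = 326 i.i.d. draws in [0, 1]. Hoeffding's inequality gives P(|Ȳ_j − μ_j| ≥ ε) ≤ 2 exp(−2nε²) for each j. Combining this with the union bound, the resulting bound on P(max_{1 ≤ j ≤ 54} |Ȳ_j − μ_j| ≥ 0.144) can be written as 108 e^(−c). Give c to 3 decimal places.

13.520

Union bound over the 54 events: P(max_{1 ≤ j ≤ 54} |Ȳ_j − μ_j| ≥ 0.144) ≤ 54·2·exp(−2nε²) = 108 exp(−2·326·0.144²).
So c = 2·326·0.144² = 13.5199.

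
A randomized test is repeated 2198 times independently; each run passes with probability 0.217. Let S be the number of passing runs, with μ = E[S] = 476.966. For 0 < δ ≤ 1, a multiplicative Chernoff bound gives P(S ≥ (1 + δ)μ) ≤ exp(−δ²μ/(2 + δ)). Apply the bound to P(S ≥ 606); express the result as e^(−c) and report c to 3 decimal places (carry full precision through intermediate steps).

15.374

Write 606 = (1 + δ)μ, so δ = 606/476.966 − 1 = 0.2705308…
Then the exponent is δ²μ/(2 + δ) = (606 − μ)² / (μ·(2 + δ)) = 15.374234.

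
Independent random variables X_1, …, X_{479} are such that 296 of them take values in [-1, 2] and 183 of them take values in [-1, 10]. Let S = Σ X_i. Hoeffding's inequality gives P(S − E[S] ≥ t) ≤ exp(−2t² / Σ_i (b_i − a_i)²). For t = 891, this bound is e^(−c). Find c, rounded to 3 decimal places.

64.005

Σ(b_i − a_i)² = 296·3² + 183·11² = 24807.
c = 2t² / 24807 = 2·891² / 24807 = 64.0046.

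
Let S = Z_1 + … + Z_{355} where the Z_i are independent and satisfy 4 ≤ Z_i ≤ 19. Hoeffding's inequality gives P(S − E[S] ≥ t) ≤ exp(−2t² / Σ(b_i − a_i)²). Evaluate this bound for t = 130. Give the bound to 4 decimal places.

0.6550

Σ(b_i − a_i)² = 355·(15)² = 79875.
Exponent = 2·130²/79875 = 0.4232.
Bound = exp(−0.4232) = 0.65497.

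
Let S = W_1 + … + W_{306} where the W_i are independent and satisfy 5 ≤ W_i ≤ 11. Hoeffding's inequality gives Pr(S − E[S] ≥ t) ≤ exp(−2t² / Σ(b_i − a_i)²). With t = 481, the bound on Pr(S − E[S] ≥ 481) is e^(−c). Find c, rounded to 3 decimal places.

Σ(b_i − a_i)² = 306·(6)² = 11016.
c = 2t²/11016 = 2·481²/11016 = 42.0045.

42.005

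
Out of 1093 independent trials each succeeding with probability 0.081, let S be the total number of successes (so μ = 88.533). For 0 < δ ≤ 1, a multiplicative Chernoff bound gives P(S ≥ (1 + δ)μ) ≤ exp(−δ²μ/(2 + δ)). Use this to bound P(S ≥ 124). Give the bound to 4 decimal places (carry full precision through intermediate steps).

Write 124 = (1 + δ)μ, so δ = 124/88.533 − 1 = 0.4006077…
Then the exponent is δ²μ/(2 + δ) = (124 − μ)² / (μ·(2 + δ)) = 5.918648.
Bound = exp(−5.918648) = 0.00269.

0.0027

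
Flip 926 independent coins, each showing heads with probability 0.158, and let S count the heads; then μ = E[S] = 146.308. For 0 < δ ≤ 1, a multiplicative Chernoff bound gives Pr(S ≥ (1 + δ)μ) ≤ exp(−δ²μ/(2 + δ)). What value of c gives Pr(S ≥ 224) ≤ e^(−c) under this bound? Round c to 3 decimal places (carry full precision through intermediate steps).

Write 224 = (1 + δ)μ, so δ = 224/146.308 − 1 = 0.5310168…
Then the exponent is δ²μ/(2 + δ) = (224 − μ)² / (μ·(2 + δ)) = 16.300071.

16.300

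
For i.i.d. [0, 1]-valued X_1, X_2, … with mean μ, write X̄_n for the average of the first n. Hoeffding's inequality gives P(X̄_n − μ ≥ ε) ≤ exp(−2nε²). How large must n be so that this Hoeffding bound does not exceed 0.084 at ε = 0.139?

Require exp(−2nε²) ≤ 0.084, i.e. 2nε² ≥ ln(1/0.084) = 2.476938.
So n ≥ 2.476938 / (2·0.139²) = 64.100.
The smallest integer n is 65.

65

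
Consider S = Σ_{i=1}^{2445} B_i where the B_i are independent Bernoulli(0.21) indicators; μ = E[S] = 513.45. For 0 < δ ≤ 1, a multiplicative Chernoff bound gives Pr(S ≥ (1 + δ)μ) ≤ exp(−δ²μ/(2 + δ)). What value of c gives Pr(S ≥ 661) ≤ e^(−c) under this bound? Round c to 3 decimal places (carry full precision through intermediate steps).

18.537

Write 661 = (1 + δ)μ, so δ = 661/513.45 − 1 = 0.2873698…
Then the exponent is δ²μ/(2 + δ) = (661 − μ)² / (μ·(2 + δ)) = 18.537190.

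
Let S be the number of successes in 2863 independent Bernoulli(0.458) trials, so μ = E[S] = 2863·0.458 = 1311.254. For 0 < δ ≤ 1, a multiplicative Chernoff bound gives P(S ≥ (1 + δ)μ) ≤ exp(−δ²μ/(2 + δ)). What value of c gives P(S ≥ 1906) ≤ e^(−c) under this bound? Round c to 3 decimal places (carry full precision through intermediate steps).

109.946

Write 1906 = (1 + δ)μ, so δ = 1906/1311.254 − 1 = 0.4535704…
Then the exponent is δ²μ/(2 + δ) = (1906 − μ)² / (μ·(2 + δ)) = 109.945564.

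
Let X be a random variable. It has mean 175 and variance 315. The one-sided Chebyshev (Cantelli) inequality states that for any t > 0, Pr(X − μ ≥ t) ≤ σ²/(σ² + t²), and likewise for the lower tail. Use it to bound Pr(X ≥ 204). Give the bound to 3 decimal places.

0.272

Here σ² = 315 and t = 29, so σ² + t² = 1156.
Cantelli's bound: 315/1156 = 0.2725.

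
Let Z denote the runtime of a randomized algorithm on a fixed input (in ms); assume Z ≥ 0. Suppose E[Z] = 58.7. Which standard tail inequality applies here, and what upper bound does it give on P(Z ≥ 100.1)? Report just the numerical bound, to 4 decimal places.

0.5864

Only the mean of a non-negative variable is known, so Markov's inequality is the applicable tail bound.
Markov's inequality: for a non-negative random variable, P(Z ≥ a) ≤ E[Z]/a.
Here E[Z] = 58.7 and a = 100.1, so the bound is 58.7/100.1 = 0.5864.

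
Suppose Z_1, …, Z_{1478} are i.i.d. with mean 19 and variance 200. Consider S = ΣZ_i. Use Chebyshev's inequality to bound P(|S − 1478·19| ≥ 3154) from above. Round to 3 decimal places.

0.030

Var(S) = n·Var(Z_i) = 1478·200 = 295600.
Chebyshev: P(|S − 1478·19| ≥ 3154) ≤ Var(S)/3154² = 295600/9947716 = 0.0297.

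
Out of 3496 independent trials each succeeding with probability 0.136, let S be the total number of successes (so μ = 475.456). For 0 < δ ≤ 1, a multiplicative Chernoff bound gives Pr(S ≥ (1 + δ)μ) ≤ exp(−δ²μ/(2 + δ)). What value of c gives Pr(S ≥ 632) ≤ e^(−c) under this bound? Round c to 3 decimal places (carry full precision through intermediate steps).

Write 632 = (1 + δ)μ, so δ = 632/475.456 − 1 = 0.3292502…
Then the exponent is δ²μ/(2 + δ) = (632 − μ)² / (μ·(2 + δ)) = 22.128215.

22.128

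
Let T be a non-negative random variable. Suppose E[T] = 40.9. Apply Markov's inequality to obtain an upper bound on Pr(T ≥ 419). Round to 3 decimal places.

Markov's inequality: for a non-negative random variable, Pr(T ≥ a) ≤ E[T]/a.
Here E[T] = 40.9 and a = 419, so the bound is 40.9/419 = 0.0976.

0.098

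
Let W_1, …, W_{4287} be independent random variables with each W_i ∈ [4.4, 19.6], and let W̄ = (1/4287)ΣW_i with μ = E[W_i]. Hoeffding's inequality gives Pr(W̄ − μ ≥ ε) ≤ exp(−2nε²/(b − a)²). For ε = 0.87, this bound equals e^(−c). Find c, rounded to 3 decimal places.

28.089

c = 2nε²/(b − a)² = 2·4287·0.87² / 15.2² = 28.0889.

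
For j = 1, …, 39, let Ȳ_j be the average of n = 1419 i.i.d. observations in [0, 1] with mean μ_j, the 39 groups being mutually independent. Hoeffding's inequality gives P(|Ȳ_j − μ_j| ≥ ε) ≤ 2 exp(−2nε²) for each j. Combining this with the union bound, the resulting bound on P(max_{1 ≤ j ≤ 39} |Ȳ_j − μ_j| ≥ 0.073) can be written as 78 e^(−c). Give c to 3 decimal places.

15.124

Union bound over the 39 events: P(max_{1 ≤ j ≤ 39} |Ȳ_j − μ_j| ≥ 0.073) ≤ 39·2·exp(−2nε²) = 78 exp(−2·1419·0.073²).
So c = 2·1419·0.073² = 15.1237.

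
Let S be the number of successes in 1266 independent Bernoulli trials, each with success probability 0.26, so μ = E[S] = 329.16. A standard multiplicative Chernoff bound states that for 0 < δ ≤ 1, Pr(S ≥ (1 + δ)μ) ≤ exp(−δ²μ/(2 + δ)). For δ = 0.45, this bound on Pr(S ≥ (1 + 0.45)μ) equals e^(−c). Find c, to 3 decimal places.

27.206

c = δ²μ/(2 + δ) = 0.45²·329.16/(2 + 0.45) = 27.2061.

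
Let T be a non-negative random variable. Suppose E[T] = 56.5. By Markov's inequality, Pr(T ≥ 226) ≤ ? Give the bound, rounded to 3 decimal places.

Markov's inequality: for a non-negative random variable, Pr(T ≥ a) ≤ E[T]/a.
Here E[T] = 56.5 and a = 226, so the bound is 56.5/226 = 0.2500.

0.250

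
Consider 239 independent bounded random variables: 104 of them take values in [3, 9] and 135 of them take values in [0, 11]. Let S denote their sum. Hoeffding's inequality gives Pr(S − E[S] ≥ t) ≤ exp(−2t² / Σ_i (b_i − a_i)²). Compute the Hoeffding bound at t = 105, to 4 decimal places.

0.3335

Σ(b_i − a_i)² = 104·6² + 135·11² = 20079.
Exponent = 2·105² / 20079 = 1.09816.
Bound = exp(−1.09816) = 0.33348.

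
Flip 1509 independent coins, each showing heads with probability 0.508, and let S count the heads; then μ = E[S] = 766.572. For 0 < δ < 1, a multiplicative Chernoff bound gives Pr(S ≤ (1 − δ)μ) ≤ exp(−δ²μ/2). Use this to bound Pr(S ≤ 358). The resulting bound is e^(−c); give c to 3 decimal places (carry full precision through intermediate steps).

Write 358 = (1 − δ)μ, so δ = 1 − 358/766.572 = 0.5329858…
Then the exponent is δ²μ/2 = (μ − 358)²/(2μ) = 108.881540.

108.882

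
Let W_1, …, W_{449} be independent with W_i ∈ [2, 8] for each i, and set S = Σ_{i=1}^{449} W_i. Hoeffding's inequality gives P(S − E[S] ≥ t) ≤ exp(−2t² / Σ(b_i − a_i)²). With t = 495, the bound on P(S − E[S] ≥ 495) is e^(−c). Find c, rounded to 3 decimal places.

Σ(b_i − a_i)² = 449·(6)² = 16164.
c = 2t²/16164 = 2·495²/16164 = 30.3174.

30.317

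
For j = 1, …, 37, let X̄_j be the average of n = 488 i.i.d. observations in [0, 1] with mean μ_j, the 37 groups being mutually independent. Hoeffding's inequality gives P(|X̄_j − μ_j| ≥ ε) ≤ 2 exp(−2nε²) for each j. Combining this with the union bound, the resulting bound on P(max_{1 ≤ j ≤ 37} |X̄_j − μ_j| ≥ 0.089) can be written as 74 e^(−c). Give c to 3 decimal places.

7.731

Union bound over the 37 events: P(max_{1 ≤ j ≤ 37} |X̄_j − μ_j| ≥ 0.089) ≤ 37·2·exp(−2nε²) = 74 exp(−2·488·0.089²).
So c = 2·488·0.089² = 7.7309.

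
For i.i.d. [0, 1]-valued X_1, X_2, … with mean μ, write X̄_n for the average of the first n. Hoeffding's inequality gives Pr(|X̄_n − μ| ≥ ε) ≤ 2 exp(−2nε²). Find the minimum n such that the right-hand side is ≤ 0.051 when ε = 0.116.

Require 2·exp(−2nε²) ≤ 0.051, i.e. 2nε² ≥ ln(2/0.051) = 3.669077.
So n ≥ 3.669077 / (2·0.116²) = 136.336.
The smallest integer n is 137.

137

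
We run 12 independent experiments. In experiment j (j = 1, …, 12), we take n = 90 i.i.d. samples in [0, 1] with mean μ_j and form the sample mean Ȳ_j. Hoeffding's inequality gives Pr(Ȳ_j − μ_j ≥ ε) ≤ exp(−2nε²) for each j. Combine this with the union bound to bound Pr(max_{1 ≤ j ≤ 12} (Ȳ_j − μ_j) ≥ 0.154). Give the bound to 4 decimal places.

0.1680

Per-experiment Hoeffding bound: exp(−2·90·0.154²) = exp(−4.26888) = 0.013997.
Union bound over 12 events: 12·0.013997 = 0.16797.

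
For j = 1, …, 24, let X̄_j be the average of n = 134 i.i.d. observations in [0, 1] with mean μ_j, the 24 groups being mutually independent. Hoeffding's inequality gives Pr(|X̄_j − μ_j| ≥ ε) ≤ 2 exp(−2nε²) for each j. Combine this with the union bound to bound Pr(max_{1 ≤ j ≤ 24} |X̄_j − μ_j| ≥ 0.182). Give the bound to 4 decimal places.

0.0067

Per-experiment Hoeffding bound: 2·exp(−2·134·0.182²) = 2·exp(−8.87723) = 0.00027906.
Union bound over 24 events: 24·0.00027906 = 0.00670.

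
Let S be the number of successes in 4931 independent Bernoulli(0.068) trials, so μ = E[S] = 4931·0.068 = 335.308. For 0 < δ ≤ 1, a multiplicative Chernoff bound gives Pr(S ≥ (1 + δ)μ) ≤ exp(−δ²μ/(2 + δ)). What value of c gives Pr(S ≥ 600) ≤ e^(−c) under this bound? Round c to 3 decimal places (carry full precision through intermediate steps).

Write 600 = (1 + δ)μ, so δ = 600/335.308 − 1 = 0.7893996…
Then the exponent is δ²μ/(2 + δ) = (600 − μ)² / (μ·(2 + δ)) = 74.907790.

74.908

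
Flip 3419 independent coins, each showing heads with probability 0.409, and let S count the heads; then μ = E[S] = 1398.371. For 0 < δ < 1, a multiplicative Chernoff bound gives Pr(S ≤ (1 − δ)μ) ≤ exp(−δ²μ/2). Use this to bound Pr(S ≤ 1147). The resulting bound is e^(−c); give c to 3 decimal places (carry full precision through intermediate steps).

Write 1147 = (1 − δ)μ, so δ = 1 − 1147/1398.371 = 0.1797599…
Then the exponent is δ²μ/2 = (μ − 1147)²/(2μ) = 22.593210.

22.593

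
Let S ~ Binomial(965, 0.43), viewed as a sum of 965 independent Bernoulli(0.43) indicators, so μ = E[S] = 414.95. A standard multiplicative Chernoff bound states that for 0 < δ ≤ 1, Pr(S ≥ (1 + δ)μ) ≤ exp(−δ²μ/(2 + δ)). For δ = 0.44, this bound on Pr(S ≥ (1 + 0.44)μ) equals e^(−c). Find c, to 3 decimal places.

c = δ²μ/(2 + δ) = 0.44²·414.95/(2 + 0.44) = 32.9239.

32.924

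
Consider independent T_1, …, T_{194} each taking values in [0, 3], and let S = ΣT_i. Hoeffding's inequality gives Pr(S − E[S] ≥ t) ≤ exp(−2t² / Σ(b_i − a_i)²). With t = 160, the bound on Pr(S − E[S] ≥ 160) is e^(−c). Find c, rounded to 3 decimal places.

Σ(b_i − a_i)² = 194·(3)² = 1746.
c = 2t²/1746 = 2·160²/1746 = 29.3242.

29.324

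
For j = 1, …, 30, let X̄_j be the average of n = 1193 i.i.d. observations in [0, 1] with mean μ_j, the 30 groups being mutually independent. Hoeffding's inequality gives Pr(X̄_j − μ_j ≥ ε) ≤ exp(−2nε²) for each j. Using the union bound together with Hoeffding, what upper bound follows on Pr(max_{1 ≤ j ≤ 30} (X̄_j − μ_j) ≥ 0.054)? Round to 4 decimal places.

0.0285

Per-experiment Hoeffding bound: exp(−2·1193·0.054²) = exp(−6.95758) = 0.0009514.
Union bound over 30 events: 30·0.0009514 = 0.02854.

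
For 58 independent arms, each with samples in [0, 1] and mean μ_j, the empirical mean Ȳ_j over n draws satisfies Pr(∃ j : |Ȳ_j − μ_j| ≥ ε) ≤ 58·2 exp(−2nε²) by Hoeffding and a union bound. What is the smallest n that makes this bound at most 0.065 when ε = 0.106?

Need 2·58·exp(−2nε²) ≤ 0.065, i.e. exp(−2nε²) ≤ 0.065/116.
So 2nε² ≥ ln(116/0.065) = 7.486958.
Hence n ≥ 7.486958/(2·0.106²) = 333.168.
The smallest integer n is 334.

334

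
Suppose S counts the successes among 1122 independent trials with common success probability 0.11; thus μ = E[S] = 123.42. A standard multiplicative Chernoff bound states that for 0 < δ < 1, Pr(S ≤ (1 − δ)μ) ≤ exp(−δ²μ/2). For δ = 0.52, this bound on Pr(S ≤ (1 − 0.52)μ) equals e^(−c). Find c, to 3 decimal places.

16.686

c = δ²μ/2 = 0.52²·123.42/2 = 16.6864.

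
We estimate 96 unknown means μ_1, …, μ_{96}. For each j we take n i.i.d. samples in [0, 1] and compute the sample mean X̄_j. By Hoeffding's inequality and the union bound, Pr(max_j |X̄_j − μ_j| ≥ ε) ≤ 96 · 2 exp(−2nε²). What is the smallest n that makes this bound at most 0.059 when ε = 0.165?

Need 2·96·exp(−2nε²) ≤ 0.059, i.e. exp(−2nε²) ≤ 0.059/192.
So 2nε² ≥ ln(192/0.059) = 8.087713.
Hence n ≥ 8.087713/(2·0.165²) = 148.535.
The smallest integer n is 149.

149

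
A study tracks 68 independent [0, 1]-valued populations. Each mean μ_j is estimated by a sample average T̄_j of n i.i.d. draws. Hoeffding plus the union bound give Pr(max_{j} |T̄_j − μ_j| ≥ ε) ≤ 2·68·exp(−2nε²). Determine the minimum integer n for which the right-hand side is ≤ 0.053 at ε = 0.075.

698

Need 2·68·exp(−2nε²) ≤ 0.053, i.e. exp(−2nε²) ≤ 0.053/136.
So 2nε² ≥ ln(136/0.053) = 7.850118.
Hence n ≥ 7.850118/(2·0.075²) = 697.788.
The smallest integer n is 698.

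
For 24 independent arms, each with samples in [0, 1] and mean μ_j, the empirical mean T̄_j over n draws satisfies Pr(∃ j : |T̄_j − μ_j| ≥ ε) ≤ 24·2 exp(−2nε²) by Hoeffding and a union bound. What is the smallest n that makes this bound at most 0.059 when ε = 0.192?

Need 2·24·exp(−2nε²) ≤ 0.059, i.e. exp(−2nε²) ≤ 0.059/48.
So 2nε² ≥ ln(48/0.059) = 6.701419.
Hence n ≥ 6.701419/(2·0.192²) = 90.894.
The smallest integer n is 91.

91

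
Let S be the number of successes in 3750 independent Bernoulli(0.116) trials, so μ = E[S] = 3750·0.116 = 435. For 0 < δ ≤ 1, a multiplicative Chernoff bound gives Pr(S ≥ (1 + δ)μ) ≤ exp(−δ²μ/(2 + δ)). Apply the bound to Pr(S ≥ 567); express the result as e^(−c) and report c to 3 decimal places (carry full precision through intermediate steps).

Write 567 = (1 + δ)μ, so δ = 567/435 − 1 = 0.3034483…
Then the exponent is δ²μ/(2 + δ) = (567 − μ)² / (μ·(2 + δ)) = 17.389222.

17.389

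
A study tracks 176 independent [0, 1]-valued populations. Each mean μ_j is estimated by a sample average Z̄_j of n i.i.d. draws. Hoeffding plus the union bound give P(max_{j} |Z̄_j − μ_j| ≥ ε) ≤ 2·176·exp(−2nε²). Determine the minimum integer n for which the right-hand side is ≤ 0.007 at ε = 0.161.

Need 2·176·exp(−2nε²) ≤ 0.007, i.e. exp(−2nε²) ≤ 0.007/352.
So 2nε² ≥ ln(352/0.007) = 10.825476.
Hence n ≥ 10.825476/(2·0.161²) = 208.817.
The smallest integer n is 209.

209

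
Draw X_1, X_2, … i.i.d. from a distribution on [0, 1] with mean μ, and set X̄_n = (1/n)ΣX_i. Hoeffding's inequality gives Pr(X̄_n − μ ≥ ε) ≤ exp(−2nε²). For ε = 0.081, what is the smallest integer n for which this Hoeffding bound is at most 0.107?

Require exp(−2nε²) ≤ 0.107, i.e. 2nε² ≥ ln(1/0.107) = 2.234926.
So n ≥ 2.234926 / (2·0.081²) = 170.319.
The smallest integer n is 171.

171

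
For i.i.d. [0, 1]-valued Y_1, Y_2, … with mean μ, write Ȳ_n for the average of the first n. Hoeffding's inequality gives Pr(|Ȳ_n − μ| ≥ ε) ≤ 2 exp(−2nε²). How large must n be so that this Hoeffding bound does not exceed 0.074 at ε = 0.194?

44

Require 2·exp(−2nε²) ≤ 0.074, i.e. 2nε² ≥ ln(2/0.074) = 3.296837.
So n ≥ 3.296837 / (2·0.194²) = 43.799.
The smallest integer n is 44.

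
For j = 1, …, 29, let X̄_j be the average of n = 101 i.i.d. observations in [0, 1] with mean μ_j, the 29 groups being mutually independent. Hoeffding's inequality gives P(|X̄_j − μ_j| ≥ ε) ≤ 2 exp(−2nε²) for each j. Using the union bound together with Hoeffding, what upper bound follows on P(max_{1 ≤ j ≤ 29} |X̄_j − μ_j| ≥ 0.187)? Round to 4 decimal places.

Per-experiment Hoeffding bound: 2·exp(−2·101·0.187²) = 2·exp(−7.06374) = 0.0017111.
Union bound over 29 events: 29·0.0017111 = 0.04962.

0.0496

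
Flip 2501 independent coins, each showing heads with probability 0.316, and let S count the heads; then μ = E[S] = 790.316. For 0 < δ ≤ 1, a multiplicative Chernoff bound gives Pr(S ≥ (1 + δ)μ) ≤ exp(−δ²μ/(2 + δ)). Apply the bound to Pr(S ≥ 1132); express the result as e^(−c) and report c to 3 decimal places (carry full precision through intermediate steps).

Write 1132 = (1 + δ)μ, so δ = 1132/790.316 − 1 = 0.4323385…
Then the exponent is δ²μ/(2 + δ) = (1132 − μ)² / (μ·(2 + δ)) = 60.732968.

60.733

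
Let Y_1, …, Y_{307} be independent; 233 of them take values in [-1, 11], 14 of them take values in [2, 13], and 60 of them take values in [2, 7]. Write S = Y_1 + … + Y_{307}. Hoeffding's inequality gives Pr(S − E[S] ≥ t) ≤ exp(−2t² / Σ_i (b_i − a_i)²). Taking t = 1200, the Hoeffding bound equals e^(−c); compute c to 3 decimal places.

Σ(b_i − a_i)² = 233·12² + 14·11² + 60·5² = 36746.
c = 2t² / 36746 = 2·1200² / 36746 = 78.3759.

78.376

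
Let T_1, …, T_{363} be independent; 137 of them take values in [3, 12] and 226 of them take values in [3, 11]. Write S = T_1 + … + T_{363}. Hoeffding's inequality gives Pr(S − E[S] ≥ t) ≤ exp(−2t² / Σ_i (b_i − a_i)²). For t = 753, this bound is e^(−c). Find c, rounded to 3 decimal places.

44.365

Σ(b_i − a_i)² = 137·9² + 226·8² = 25561.
c = 2t² / 25561 = 2·753² / 25561 = 44.3652.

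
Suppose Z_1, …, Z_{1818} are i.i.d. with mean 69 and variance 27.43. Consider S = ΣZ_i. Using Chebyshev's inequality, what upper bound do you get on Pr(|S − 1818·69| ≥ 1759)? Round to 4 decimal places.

Var(S) = n·Var(Z_i) = 1818·27.43 = 49867.74.
Chebyshev: Pr(|S − 1818·69| ≥ 1759) ≤ Var(S)/1759² = 49867.74/3094081 = 0.0161.

0.0161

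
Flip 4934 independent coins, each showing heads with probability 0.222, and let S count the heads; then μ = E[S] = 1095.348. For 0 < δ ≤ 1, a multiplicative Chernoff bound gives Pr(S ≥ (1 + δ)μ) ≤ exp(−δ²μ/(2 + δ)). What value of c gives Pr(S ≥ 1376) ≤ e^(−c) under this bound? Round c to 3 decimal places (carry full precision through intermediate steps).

Write 1376 = (1 + δ)μ, so δ = 1376/1095.348 − 1 = 0.2562218…
Then the exponent is δ²μ/(2 + δ) = (1376 − μ)² / (μ·(2 + δ)) = 31.871491.

31.871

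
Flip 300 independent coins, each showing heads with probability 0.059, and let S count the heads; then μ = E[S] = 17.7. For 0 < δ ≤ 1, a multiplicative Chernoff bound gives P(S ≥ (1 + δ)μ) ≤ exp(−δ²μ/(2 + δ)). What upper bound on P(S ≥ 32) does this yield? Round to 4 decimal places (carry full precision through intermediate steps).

0.0163

Write 32 = (1 + δ)μ, so δ = 32/17.7 − 1 = 0.8079096…
Then the exponent is δ²μ/(2 + δ) = (32 − μ)² / (μ·(2 + δ)) = 4.114487.
Bound = exp(−4.114487) = 0.01633.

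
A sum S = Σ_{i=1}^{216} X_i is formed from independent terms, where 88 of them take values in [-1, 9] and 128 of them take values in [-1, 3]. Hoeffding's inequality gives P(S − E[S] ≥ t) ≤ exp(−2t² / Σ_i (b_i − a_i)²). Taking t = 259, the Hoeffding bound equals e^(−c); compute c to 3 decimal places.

Σ(b_i − a_i)² = 88·10² + 128·4² = 10848.
c = 2t² / 10848 = 2·259² / 10848 = 12.3674.

12.367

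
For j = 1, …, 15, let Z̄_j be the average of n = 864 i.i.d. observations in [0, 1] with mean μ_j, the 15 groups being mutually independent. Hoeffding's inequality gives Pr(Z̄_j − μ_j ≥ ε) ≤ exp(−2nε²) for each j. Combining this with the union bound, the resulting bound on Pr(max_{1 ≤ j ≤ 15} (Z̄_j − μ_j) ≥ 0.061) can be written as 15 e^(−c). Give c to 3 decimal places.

Union bound over the 15 events: Pr(max_{1 ≤ j ≤ 15} (Z̄_j − μ_j) ≥ 0.061) ≤ 15·exp(−2nε²) = 15 exp(−2·864·0.061²).
So c = 2·864·0.061² = 6.4299.

6.430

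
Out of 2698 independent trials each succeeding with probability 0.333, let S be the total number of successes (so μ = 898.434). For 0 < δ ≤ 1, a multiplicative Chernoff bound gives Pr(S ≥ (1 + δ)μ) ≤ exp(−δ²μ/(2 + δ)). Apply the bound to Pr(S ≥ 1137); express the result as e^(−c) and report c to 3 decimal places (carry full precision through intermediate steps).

27.961

Write 1137 = (1 + δ)μ, so δ = 1137/898.434 − 1 = 0.2655354…
Then the exponent is δ²μ/(2 + δ) = (1137 − μ)² / (μ·(2 + δ)) = 27.961475.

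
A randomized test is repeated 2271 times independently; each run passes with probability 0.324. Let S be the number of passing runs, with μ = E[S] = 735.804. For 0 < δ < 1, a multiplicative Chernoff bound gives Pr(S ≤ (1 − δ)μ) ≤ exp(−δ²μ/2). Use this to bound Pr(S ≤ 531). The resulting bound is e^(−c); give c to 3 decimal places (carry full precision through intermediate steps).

Write 531 = (1 − δ)μ, so δ = 1 − 531/735.804 = 0.2783404…
Then the exponent is δ²μ/2 = (μ − 531)²/(2μ) = 28.502616.

28.503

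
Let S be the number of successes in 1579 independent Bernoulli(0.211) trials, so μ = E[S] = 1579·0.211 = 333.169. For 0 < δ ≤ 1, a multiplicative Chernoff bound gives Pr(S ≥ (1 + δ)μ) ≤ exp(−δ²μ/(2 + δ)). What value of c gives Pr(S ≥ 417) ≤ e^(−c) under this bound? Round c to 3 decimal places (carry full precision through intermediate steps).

Write 417 = (1 + δ)μ, so δ = 417/333.169 − 1 = 0.251617…
Then the exponent is δ²μ/(2 + δ) = (417 − μ)² / (μ·(2 + δ)) = 9.368071.

9.368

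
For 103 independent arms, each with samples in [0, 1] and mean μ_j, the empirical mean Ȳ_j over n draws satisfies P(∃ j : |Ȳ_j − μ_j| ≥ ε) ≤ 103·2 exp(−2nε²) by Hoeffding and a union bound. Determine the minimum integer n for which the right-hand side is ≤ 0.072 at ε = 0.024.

Need 2·103·exp(−2nε²) ≤ 0.072, i.e. exp(−2nε²) ≤ 0.072/206.
So 2nε² ≥ ln(206/0.072) = 7.958965.
Hence n ≥ 7.958965/(2·0.024²) = 6908.824.
The smallest integer n is 6909.

6909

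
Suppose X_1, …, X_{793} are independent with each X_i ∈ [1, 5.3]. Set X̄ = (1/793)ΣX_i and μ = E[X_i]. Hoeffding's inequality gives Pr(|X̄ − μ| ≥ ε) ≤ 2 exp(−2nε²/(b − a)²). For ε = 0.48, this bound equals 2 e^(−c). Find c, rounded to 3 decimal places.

c = 2nε²/(b − a)² = 2·793·0.48² / 4.3² = 19.7628.

19.763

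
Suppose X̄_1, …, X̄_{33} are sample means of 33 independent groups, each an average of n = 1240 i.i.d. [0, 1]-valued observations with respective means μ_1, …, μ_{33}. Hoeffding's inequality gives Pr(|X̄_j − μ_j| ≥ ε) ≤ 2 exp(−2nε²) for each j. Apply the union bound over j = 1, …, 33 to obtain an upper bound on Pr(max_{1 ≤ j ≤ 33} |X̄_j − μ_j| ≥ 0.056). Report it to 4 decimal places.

0.0277

Per-experiment Hoeffding bound: 2·exp(−2·1240·0.056²) = 2·exp(−7.77728) = 0.0008383.
Union bound over 33 events: 33·0.0008383 = 0.02766.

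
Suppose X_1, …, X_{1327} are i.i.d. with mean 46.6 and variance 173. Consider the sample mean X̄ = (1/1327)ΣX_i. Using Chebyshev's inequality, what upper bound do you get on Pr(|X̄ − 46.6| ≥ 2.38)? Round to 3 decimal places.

0.023

Var(X̄) = Var(X_i)/n = 173/1327 = 0.13037.
Chebyshev: Pr(|X̄ − 46.6| ≥ 2.38) ≤ Var(X̄)/(2.38)² = 173/(1327·2.38²) = 0.0230.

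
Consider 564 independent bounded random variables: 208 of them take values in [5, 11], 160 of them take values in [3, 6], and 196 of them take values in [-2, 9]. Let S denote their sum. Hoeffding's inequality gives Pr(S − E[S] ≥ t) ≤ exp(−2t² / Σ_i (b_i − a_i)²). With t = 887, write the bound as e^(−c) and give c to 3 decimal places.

Σ(b_i − a_i)² = 208·6² + 160·3² + 196·11² = 32644.
c = 2t² / 32644 = 2·887² / 32644 = 48.2030.

48.203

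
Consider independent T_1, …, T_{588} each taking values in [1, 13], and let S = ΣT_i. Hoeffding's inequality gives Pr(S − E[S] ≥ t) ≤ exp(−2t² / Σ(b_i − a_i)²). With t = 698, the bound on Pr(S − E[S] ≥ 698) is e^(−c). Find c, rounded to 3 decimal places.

Σ(b_i − a_i)² = 588·(12)² = 84672.
c = 2t²/84672 = 2·698²/84672 = 11.5080.

11.508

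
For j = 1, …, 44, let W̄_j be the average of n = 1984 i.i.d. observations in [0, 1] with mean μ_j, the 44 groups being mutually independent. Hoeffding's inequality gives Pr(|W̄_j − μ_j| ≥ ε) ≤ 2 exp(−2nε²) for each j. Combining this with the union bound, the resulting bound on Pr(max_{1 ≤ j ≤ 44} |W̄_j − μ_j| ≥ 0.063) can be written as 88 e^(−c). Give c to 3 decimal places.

15.749

Union bound over the 44 events: Pr(max_{1 ≤ j ≤ 44} |W̄_j − μ_j| ≥ 0.063) ≤ 44·2·exp(−2nε²) = 88 exp(−2·1984·0.063²).
So c = 2·1984·0.063² = 15.7490.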